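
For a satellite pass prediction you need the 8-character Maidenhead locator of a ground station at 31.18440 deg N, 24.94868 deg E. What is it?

KM21le34

Shift to the Maidenhead origin (180°W, 90°S): lon 204.94868, lat 121.18440.
Field (20°×10°, letters A–R): lon ⌊204.94868/20⌋ = 10 → K; lat ⌊121.18440/10⌋ = 12 → M.
Square (2°×1°, digits 0–9): lon ⌊4.94868/2⌋ = 2; lat ⌊1.18440/1⌋ = 1.
Subsquare (5′×2.5′, letters a–x): lon ⌊0.94868/0.0833333⌋ = 11 → l; lat ⌊0.18440/0.0416667⌋ = 4 → e.
Extended square (30″×15″, digits 0–9): lon ⌊0.03201/0.00833333⌋ = 3; lat ⌊0.01773/0.00416667⌋ = 4.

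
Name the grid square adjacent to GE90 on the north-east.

HE01

Longitude square 9; +1 → 10, wraps to 0, carry into field.
Longitude field G = 6; +1 → 7 = H.
Latitude square 0; +1 → 1.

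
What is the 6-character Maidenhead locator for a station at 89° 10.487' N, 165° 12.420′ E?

RR29oe

Offset from 180°W / 90°S: lon 345.2070°, lat 179.1748°.
Field: 345.2070/20 → 17 → R, 179.1748/10 → 17 → R; chars RR.
Square: 5.2070/2 → 2, 9.1748/1 → 9; chars 29.
Subsquare: 1.2070/0.0833333 → 14 → o, 0.1748/0.0416667 → 4 → e; chars oe.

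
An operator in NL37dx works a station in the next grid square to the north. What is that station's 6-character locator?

NL38da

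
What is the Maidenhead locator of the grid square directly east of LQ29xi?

Longitude subsquare x = 23; +1 → 24, wraps to 0 = a, carry into square.
Longitude square 2; +1 → 3.
The latitude characters are unchanged.

LQ39ai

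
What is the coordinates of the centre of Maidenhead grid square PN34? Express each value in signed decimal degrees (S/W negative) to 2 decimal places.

Field P=15, N=13: +15·20° lon, +13·10° lat → SW at lon 120°, lat 40°.
Square 3, 4: +3·2° lon, +4·1° lat → SW at lon 126°, lat 44°.
Cell spans 2° lon × 1° lat. Centre is SW corner plus half of each.
latitude 44.50, longitude 127.00.

44.50, 127.00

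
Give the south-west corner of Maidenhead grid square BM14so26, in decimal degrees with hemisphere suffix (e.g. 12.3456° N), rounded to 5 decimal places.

Field B=1, M=12: +1·20° lon, +12·10° lat → SW at lon -160°, lat 30°.
Square 1, 4: +1·2° lon, +4·1° lat → SW at lon -158°, lat 34°.
Subsquare s=18, o=14: +18·0.0833333° lon, +14·0.0416667° lat → SW at lon -156.5°, lat 34.5833°.
Extended square 2, 6: +2·0.00833333° lon, +6·0.00416667° lat → SW at lon -156.483°, lat 34.6083°.
latitude 34.60833° N, longitude 156.48333° W.

34.60833° N, 156.48333° W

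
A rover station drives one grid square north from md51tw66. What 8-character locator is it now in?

Latitude extended square 6; +1 → 7.
The longitude characters are unchanged.

MD51tw67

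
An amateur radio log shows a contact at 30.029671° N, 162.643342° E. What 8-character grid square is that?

RM10ha77

Offset from 180°W / 90°S: lon 342.64334°, lat 120.02967°.
Field: 342.64334/20 → 17 → R, 120.02967/10 → 12 → M; chars RM.
Square: 2.64334/2 → 1, 0.02967/1 → 0; chars 10.
Subsquare: 0.64334/0.0833333 → 7 → h, 0.02967/0.0416667 → 0 → a; chars ha.
Extended square: 0.06001/0.00833333 → 7, 0.02967/0.00416667 → 7; chars 77.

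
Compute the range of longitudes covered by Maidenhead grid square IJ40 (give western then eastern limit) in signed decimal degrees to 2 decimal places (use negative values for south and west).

-12.00, -10.00

Field I=8, J=9: +8·20° lon, +9·10° lat → SW at lon -20°, lat 0°.
Square 4, 0: +4·2° lon, +0·1° lat → SW at lon -12°, lat 0°.
Cell spans 2° lon × 1° lat.
west -12.00, east -10.00.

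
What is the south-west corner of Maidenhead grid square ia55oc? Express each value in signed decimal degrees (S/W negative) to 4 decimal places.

Field I=8, A=0: +8·20° lon, +0·10° lat → SW at lon -20°, lat -90°.
Square 5, 5: +5·2° lon, +5·1° lat → SW at lon -10°, lat -85°.
Subsquare o=14, c=2: +14·0.0833333° lon, +2·0.0416667° lat → SW at lon -8.83333°, lat -84.9167°.
latitude -84.9167, longitude -8.8333.

-84.9167, -8.8333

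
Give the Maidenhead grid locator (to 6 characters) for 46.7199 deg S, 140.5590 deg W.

BE93rg

Offset from 180°W / 90°S: lon 39.4410°, lat 43.2801°.
Field: lon ⌊39.4410/20⌋ = 1 → B; lat ⌊43.2801/10⌋ = 4 → E.
Square: lon ⌊19.4410/2⌋ = 9; lat ⌊3.2801/1⌋ = 3.
Subsquare: lon ⌊1.4410/0.0833333⌋ = 17 → r; lat ⌊0.2801/0.0416667⌋ = 6 → g.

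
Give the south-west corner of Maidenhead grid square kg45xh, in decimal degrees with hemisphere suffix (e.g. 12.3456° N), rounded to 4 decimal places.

Field K=10, G=6: +10·20° lon, +6·10° lat → SW at lon 20°, lat -30°.
Square 4, 5: +4·2° lon, +5·1° lat → SW at lon 28°, lat -25°.
Subsquare x=23, h=7: +23·0.0833333° lon, +7·0.0416667° lat → SW at lon 29.9167°, lat -24.7083°.
latitude 24.7083° S, longitude 29.9167° E.

24.7083° S, 29.9167° E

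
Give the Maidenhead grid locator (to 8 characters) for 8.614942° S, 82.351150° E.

Offset from 180°W / 90°S: lon 262.35115°, lat 81.38506°.
Field: 262.35115/20 → 13 → N, 81.38506/10 → 8 → I; chars NI.
Square: 2.35115/2 → 1, 1.38506/1 → 1; chars 11.
Subsquare: 0.35115/0.0833333 → 4 → e, 0.38506/0.0416667 → 9 → j; chars ej.
Extended square: 0.01782/0.00833333 → 2, 0.01006/0.00416667 → 2; chars 22.

NI11ej22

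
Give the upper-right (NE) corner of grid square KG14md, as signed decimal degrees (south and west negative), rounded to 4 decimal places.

Field K=10, G=6: +10·20° lon, +6·10° lat → SW at lon 20°, lat -30°.
Square 1, 4: +1·2° lon, +4·1° lat → SW at lon 22°, lat -26°.
Subsquare m=12, d=3: +12·0.0833333° lon, +3·0.0416667° lat → SW at lon 23°, lat -25.875°.
Cell spans 0.0833333° lon × 0.0416667° lat. NE corner is SW corner plus one full cell.
latitude -25.8333, longitude 23.0833.

-25.8333, 23.0833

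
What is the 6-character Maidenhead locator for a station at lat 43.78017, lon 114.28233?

ON73ds

Shift to the Maidenhead origin (180°W, 90°S): lon 294.2823, lat 133.7802.
Field: lon ⌊294.2823/20⌋ = 14 → O; lat ⌊133.7802/10⌋ = 13 → N.
Square: lon ⌊14.2823/2⌋ = 7; lat ⌊3.7802/1⌋ = 3.
Subsquare: lon ⌊0.2823/0.0833333⌋ = 3 → d; lat ⌊0.7802/0.0416667⌋ = 18 → s.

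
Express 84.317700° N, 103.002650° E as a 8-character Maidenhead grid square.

Shift to the Maidenhead origin (180°W, 90°S): lon 283.00265, lat 174.31770.
Field (20°×10°, letters A–R): lon ⌊283.00265/20⌋ = 14 → O; lat ⌊174.31770/10⌋ = 17 → R.
Square (2°×1°, digits 0–9): lon ⌊3.00265/2⌋ = 1; lat ⌊4.31770/1⌋ = 4.
Subsquare (5′×2.5′, letters a–x): lon ⌊1.00265/0.0833333⌋ = 12 → m; lat ⌊0.31770/0.0416667⌋ = 7 → h.
Extended square (30″×15″, digits 0–9): lon ⌊0.00265/0.00833333⌋ = 0; lat ⌊0.02603/0.00416667⌋ = 6.

OR14mh06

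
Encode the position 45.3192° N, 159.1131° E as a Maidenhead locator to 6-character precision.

QN95nh

Shift to the Maidenhead origin (180°W, 90°S): lon 339.1131, lat 135.3192.
Field (20°×10°, letters A–R): lon ⌊339.1131/20⌋ = 16 → Q; lat ⌊135.3192/10⌋ = 13 → N.
Square (2°×1°, digits 0–9): lon ⌊19.1131/2⌋ = 9; lat ⌊5.3192/1⌋ = 5.
Subsquare (5′×2.5′, letters a–x): lon ⌊1.1131/0.0833333⌋ = 13 → n; lat ⌊0.3192/0.0416667⌋ = 7 → h.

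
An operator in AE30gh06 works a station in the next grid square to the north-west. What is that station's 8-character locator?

Longitude extended square 0; −1 → -1, wraps to 9, carry into subsquare.
Longitude subsquare g = 6; −1 → 5 = f.
Latitude extended square 6; +1 → 7.

AE30fh97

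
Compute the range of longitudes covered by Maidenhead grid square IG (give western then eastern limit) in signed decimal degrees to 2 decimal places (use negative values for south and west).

-20.00, 0.00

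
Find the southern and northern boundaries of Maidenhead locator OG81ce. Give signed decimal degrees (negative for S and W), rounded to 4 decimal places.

-28.8333, -28.7917

Field O=14, G=6: +14·20° lon, +6·10° lat → SW at lon 100°, lat -30°.
Square 8, 1: +8·2° lon, +1·1° lat → SW at lon 116°, lat -29°.
Subsquare c=2, e=4: +2·0.0833333° lon, +4·0.0416667° lat → SW at lon 116.167°, lat -28.8333°.
Cell spans 0.0833333° lon × 0.0416667° lat.
south -28.8333, north -28.7917.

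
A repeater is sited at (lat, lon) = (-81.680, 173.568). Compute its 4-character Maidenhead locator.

RA68

Add 180° to longitude and 90° to latitude: 353.57, 8.32.
Field: 353.57/20 → 17 → R, 8.32/10 → 0 → A; chars RA.
Square: 13.57/2 → 6, 8.32/1 → 8; chars 68.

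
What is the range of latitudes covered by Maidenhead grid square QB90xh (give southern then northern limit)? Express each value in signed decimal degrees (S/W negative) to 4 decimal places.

Field Q=16, B=1: +16·20° lon, +1·10° lat → SW at lon 140°, lat -80°.
Square 9, 0: +9·2° lon, +0·1° lat → SW at lon 158°, lat -80°.
Subsquare x=23, h=7: +23·0.0833333° lon, +7·0.0416667° lat → SW at lon 159.917°, lat -79.7083°.
Cell spans 0.0833333° lon × 0.0416667° lat.
south -79.7083, north -79.6667.

-79.7083, -79.6667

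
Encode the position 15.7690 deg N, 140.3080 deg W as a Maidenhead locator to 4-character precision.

BK95

Add 180° to longitude and 90° to latitude: 39.69, 105.77.
Field (20°×10°, letters A–R): 39.69/20 → 1 → B, 105.77/10 → 10 → K; chars BK.
Square (2°×1°, digits 0–9): 19.69/2 → 9, 5.77/1 → 5; chars 95.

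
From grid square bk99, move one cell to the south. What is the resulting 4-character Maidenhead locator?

Latitude square 9; −1 → 8.
The longitude characters are unchanged.

BK98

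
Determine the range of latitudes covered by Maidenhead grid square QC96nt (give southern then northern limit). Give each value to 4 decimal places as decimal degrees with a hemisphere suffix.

63.2083° S, 63.1667° S

Field Q=16, C=2: +16·20° lon, +2·10° lat → SW at lon 140°, lat -70°.
Square 9, 6: +9·2° lon, +6·1° lat → SW at lon 158°, lat -64°.
Subsquare n=13, t=19: +13·0.0833333° lon, +19·0.0416667° lat → SW at lon 159.083°, lat -63.2083°.
Cell spans 0.0833333° lon × 0.0416667° lat.
south 63.2083° S, north 63.1667° S.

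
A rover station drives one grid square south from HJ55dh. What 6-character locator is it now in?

HJ55dg

Latitude subsquare h = 7; −1 → 6 = g.
The longitude characters are unchanged.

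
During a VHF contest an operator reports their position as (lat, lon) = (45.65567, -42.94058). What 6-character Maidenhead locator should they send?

Add 180° to longitude and 90° to latitude: 137.0594, 135.6557.
Field (20°×10°, letters A–R): 137.0594/20 → 6 → G, 135.6557/10 → 13 → N; chars GN.
Square (2°×1°, digits 0–9): 17.0594/2 → 8, 5.6557/1 → 5; chars 85.
Subsquare (5′×2.5′, letters a–x): 1.0594/0.0833333 → 12 → m, 0.6557/0.0416667 → 15 → p; chars mp.

GN85mp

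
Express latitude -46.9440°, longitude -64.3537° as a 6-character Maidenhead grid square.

Offset from 180°W / 90°S: lon 115.6463°, lat 43.0560°.
Field: lon ⌊115.6463/20⌋ = 5 → F; lat ⌊43.0560/10⌋ = 4 → E.
Square: lon ⌊15.6463/2⌋ = 7; lat ⌊3.0560/1⌋ = 3.
Subsquare: lon ⌊1.6463/0.0833333⌋ = 19 → t; lat ⌊0.0560/0.0416667⌋ = 1 → b.

FE73tb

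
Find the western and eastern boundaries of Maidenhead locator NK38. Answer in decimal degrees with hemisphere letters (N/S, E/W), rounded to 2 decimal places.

86.00° E, 88.00° E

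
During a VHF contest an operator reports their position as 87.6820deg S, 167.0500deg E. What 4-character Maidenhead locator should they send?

Offset from 180°W / 90°S: lon 347.05°, lat 2.32°.
Field: lon ⌊347.05/20⌋ = 17 → R; lat ⌊2.32/10⌋ = 0 → A.
Square: lon ⌊7.05/2⌋ = 3; lat ⌊2.32/1⌋ = 2.

RA32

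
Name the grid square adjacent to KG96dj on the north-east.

Longitude subsquare d = 3; +1 → 4 = e.
Latitude subsquare j = 9; +1 → 10 = k.

KG96ek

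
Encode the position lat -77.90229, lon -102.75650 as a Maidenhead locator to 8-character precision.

DB82oc93

Add 180° to longitude and 90° to latitude: 77.24350, 12.09771.
Field: lon ⌊77.24350/20⌋ = 3 → D; lat ⌊12.09771/10⌋ = 1 → B.
Square: lon ⌊17.24350/2⌋ = 8; lat ⌊2.09771/1⌋ = 2.
Subsquare: lon ⌊1.24350/0.0833333⌋ = 14 → o; lat ⌊0.09771/0.0416667⌋ = 2 → c.
Extended square: lon ⌊0.07683/0.00833333⌋ = 9; lat ⌊0.01438/0.00416667⌋ = 3.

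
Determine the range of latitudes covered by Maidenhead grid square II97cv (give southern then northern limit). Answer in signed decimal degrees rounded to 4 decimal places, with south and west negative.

-2.1250, -2.0833

Field I=8, I=8: +8·20° lon, +8·10° lat → SW at lon -20°, lat -10°.
Square 9, 7: +9·2° lon, +7·1° lat → SW at lon -2°, lat -3°.
Subsquare c=2, v=21: +2·0.0833333° lon, +21·0.0416667° lat → SW at lon -1.83333°, lat -2.125°.
Cell spans 0.0833333° lon × 0.0416667° lat.
south -2.1250, north -2.0833.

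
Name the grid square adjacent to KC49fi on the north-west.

KC49ej

Longitude subsquare f = 5; −1 → 4 = e.
Latitude subsquare i = 8; +1 → 9 = j.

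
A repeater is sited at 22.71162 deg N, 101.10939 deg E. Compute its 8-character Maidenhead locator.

OL02nr30

Offset from 180°W / 90°S: lon 281.10939°, lat 112.71162°.
Field: 281.10939/20 → 14 → O, 112.71162/10 → 11 → L; chars OL.
Square: 1.10939/2 → 0, 2.71162/1 → 2; chars 02.
Subsquare: 1.10939/0.0833333 → 13 → n, 0.71162/0.0416667 → 17 → r; chars nr.
Extended square: 0.02606/0.00833333 → 3, 0.00329/0.00416667 → 0; chars 30.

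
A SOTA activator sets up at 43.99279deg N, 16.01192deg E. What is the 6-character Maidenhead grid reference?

Shift to the Maidenhead origin (180°W, 90°S): lon 196.0119, lat 133.9928.
Field (20°×10°, letters A–R): lon ⌊196.0119/20⌋ = 9 → J; lat ⌊133.9928/10⌋ = 13 → N.
Square (2°×1°, digits 0–9): lon ⌊16.0119/2⌋ = 8; lat ⌊3.9928/1⌋ = 3.
Subsquare (5′×2.5′, letters a–x): lon ⌊0.0119/0.0833333⌋ = 0 → a; lat ⌊0.9928/0.0416667⌋ = 23 → x.

JN83ax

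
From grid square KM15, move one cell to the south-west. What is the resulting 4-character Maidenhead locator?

Longitude square 1; −1 → 0.
Latitude square 5; −1 → 4.

KM04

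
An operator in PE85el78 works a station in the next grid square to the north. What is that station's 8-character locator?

Latitude extended square 8; +1 → 9.
The longitude characters are unchanged.

PE85el79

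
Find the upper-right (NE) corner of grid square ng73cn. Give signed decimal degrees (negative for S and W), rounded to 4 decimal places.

-26.4167, 94.2500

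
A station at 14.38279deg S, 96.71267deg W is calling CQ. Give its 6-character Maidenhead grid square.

EH15po

Shift to the Maidenhead origin (180°W, 90°S): lon 83.2873, lat 75.6172.
Field: lon ⌊83.2873/20⌋ = 4 → E; lat ⌊75.6172/10⌋ = 7 → H.
Square: lon ⌊3.2873/2⌋ = 1; lat ⌊5.6172/1⌋ = 5.
Subsquare: lon ⌊1.2873/0.0833333⌋ = 15 → p; lat ⌊0.6172/0.0416667⌋ = 14 → o.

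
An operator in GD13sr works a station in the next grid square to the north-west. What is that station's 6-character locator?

GD13rs

Longitude subsquare s = 18; −1 → 17 = r.
Latitude subsquare r = 17; +1 → 18 = s.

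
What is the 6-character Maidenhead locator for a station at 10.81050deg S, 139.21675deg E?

PH99oe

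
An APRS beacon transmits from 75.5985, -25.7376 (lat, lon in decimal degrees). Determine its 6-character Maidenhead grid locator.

HQ75do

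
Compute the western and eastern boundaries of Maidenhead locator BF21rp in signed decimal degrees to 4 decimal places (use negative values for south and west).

-154.5833, -154.5000

Field B=1, F=5: +1·20° lon, +5·10° lat → SW at lon -160°, lat -40°.
Square 2, 1: +2·2° lon, +1·1° lat → SW at lon -156°, lat -39°.
Subsquare r=17, p=15: +17·0.0833333° lon, +15·0.0416667° lat → SW at lon -154.583°, lat -38.375°.
Cell spans 0.0833333° lon × 0.0416667° lat.
west -154.5833, east -154.5000.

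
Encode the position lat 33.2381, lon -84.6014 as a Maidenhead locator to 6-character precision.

EM73qf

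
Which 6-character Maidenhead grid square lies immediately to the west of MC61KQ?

Longitude subsquare k = 10; −1 → 9 = j.
The latitude characters are unchanged.

MC61jq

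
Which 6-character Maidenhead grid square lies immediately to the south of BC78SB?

BC78sa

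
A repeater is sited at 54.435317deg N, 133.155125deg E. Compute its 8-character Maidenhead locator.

PO64nk84

Shift to the Maidenhead origin (180°W, 90°S): lon 313.15512, lat 144.43532.
Field: 313.15512/20 → 15 → P, 144.43532/10 → 14 → O; chars PO.
Square: 13.15512/2 → 6, 4.43532/1 → 4; chars 64.
Subsquare: 1.15512/0.0833333 → 13 → n, 0.43532/0.0416667 → 10 → k; chars nk.
Extended square: 0.07179/0.00833333 → 8, 0.01865/0.00416667 → 4; chars 84.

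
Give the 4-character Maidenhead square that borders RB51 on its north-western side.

RB42

Longitude square 5; −1 → 4.
Latitude square 1; +1 → 2.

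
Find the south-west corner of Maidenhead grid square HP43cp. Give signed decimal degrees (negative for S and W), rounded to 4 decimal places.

63.6250, -31.8333

Field H=7, P=15: +7·20° lon, +15·10° lat → SW at lon -40°, lat 60°.
Square 4, 3: +4·2° lon, +3·1° lat → SW at lon -32°, lat 63°.
Subsquare c=2, p=15: +2·0.0833333° lon, +15·0.0416667° lat → SW at lon -31.8333°, lat 63.625°.
latitude 63.6250, longitude -31.8333.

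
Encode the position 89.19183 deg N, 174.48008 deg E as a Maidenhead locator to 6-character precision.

Add 180° to longitude and 90° to latitude: 354.4801, 179.1918.
Field: 354.4801/20 → 17 → R, 179.1918/10 → 17 → R; chars RR.
Square: 14.4801/2 → 7, 9.1918/1 → 9; chars 79.
Subsquare: 0.4801/0.0833333 → 5 → f, 0.1918/0.0416667 → 4 → e; chars fe.

RR79fe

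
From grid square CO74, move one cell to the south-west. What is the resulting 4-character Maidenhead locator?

CO63

Longitude square 7; −1 → 6.
Latitude square 4; −1 → 3.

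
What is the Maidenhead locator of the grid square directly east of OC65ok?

Longitude subsquare o = 14; +1 → 15 = p.
The latitude characters are unchanged.

OC65pk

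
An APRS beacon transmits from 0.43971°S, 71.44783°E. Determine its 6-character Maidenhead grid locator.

Add 180° to longitude and 90° to latitude: 251.4478, 89.5603.
Field (20°×10°, letters A–R): lon ⌊251.4478/20⌋ = 12 → M; lat ⌊89.5603/10⌋ = 8 → I.
Square (2°×1°, digits 0–9): lon ⌊11.4478/2⌋ = 5; lat ⌊9.5603/1⌋ = 9.
Subsquare (5′×2.5′, letters a–x): lon ⌊1.4478/0.0833333⌋ = 17 → r; lat ⌊0.5603/0.0416667⌋ = 13 → n.

MI59rn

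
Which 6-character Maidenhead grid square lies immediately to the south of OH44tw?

Latitude subsquare w = 22; −1 → 21 = v.
The longitude characters are unchanged.

OH44tv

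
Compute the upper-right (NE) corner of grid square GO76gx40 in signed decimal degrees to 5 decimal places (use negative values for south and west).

Field G=6, O=14: +6·20° lon, +14·10° lat → SW at lon -60°, lat 50°.
Square 7, 6: +7·2° lon, +6·1° lat → SW at lon -46°, lat 56°.
Subsquare g=6, x=23: +6·0.0833333° lon, +23·0.0416667° lat → SW at lon -45.5°, lat 56.9583°.
Extended square 4, 0: +4·0.00833333° lon, +0·0.00416667° lat → SW at lon -45.4667°, lat 56.9583°.
Cell spans 0.00833333° lon × 0.00416667° lat. NE corner is SW corner plus one full cell.
latitude 56.96250, longitude -45.45833.

56.96250, -45.45833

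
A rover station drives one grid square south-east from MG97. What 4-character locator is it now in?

NG06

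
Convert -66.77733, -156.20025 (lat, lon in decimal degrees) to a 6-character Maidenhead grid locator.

BC13vf

Add 180° to longitude and 90° to latitude: 23.7997, 23.2227.
Field (20°×10°, letters A–R): lon ⌊23.7997/20⌋ = 1 → B; lat ⌊23.2227/10⌋ = 2 → C.
Square (2°×1°, digits 0–9): lon ⌊3.7997/2⌋ = 1; lat ⌊3.2227/1⌋ = 3.
Subsquare (5′×2.5′, letters a–x): lon ⌊1.7997/0.0833333⌋ = 21 → v; lat ⌊0.2227/0.0416667⌋ = 5 → f.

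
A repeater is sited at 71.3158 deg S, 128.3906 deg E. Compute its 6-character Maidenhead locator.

Add 180° to longitude and 90° to latitude: 308.3906, 18.6842.
Field: 308.3906/20 → 15 → P, 18.6842/10 → 1 → B; chars PB.
Square: 8.3906/2 → 4, 8.6842/1 → 8; chars 48.
Subsquare: 0.3906/0.0833333 → 4 → e, 0.6842/0.0416667 → 16 → q; chars eq.

PB48eq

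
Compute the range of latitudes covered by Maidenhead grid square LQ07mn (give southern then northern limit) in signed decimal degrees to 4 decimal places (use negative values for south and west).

Field L=11, Q=16: +11·20° lon, +16·10° lat → SW at lon 40°, lat 70°.
Square 0, 7: +0·2° lon, +7·1° lat → SW at lon 40°, lat 77°.
Subsquare m=12, n=13: +12·0.0833333° lon, +13·0.0416667° lat → SW at lon 41°, lat 77.5417°.
Cell spans 0.0833333° lon × 0.0416667° lat.
south 77.5417, north 77.5833.

77.5417, 77.5833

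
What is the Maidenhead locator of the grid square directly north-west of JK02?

IK93

Longitude square 0; −1 → -1, wraps to 9, carry into field.
Longitude field J = 9; −1 → 8 = I.
Latitude square 2; +1 → 3.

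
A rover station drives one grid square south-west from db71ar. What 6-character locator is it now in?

DB61xq

Longitude subsquare a = 0; −1 → -1, wraps to 23 = x, carry into square.
Longitude square 7; −1 → 6.
Latitude subsquare r = 17; −1 → 16 = q.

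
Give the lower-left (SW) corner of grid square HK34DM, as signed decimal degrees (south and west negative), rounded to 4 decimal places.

14.5000, -33.7500

Field H=7, K=10: +7·20° lon, +10·10° lat → SW at lon -40°, lat 10°.
Square 3, 4: +3·2° lon, +4·1° lat → SW at lon -34°, lat 14°.
Subsquare d=3, m=12: +3·0.0833333° lon, +12·0.0416667° lat → SW at lon -33.75°, lat 14.5°.
latitude 14.5000, longitude -33.7500.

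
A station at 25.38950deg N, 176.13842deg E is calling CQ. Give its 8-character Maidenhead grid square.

RL85bj63

Shift to the Maidenhead origin (180°W, 90°S): lon 356.13842, lat 115.38950.
Field (20°×10°, letters A–R): 356.13842/20 → 17 → R, 115.38950/10 → 11 → L; chars RL.
Square (2°×1°, digits 0–9): 16.13842/2 → 8, 5.38950/1 → 5; chars 85.
Subsquare (5′×2.5′, letters a–x): 0.13842/0.0833333 → 1 → b, 0.38950/0.0416667 → 9 → j; chars bj.
Extended square (30″×15″, digits 0–9): 0.05509/0.00833333 → 6, 0.01450/0.00416667 → 3; chars 63.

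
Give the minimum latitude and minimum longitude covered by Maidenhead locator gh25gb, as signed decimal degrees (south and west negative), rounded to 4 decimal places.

Field G=6, H=7: +6·20° lon, +7·10° lat → SW at lon -60°, lat -20°.
Square 2, 5: +2·2° lon, +5·1° lat → SW at lon -56°, lat -15°.
Subsquare g=6, b=1: +6·0.0833333° lon, +1·0.0416667° lat → SW at lon -55.5°, lat -14.9583°.
latitude -14.9583, longitude -55.5000.

-14.9583, -55.5000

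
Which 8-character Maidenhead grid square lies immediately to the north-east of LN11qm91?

Longitude extended square 9; +1 → 10, wraps to 0, carry into subsquare.
Longitude subsquare q = 16; +1 → 17 = r.
Latitude extended square 1; +1 → 2.

LN11rm02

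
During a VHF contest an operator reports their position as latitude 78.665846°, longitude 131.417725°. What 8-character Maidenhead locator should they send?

Shift to the Maidenhead origin (180°W, 90°S): lon 311.41773, lat 168.66585.
Field: 311.41773/20 → 15 → P, 168.66585/10 → 16 → Q; chars PQ.
Square: 11.41773/2 → 5, 8.66585/1 → 8; chars 58.
Subsquare: 1.41773/0.0833333 → 17 → r, 0.66585/0.0416667 → 15 → p; chars rp.
Extended square: 0.00106/0.00833333 → 0, 0.04085/0.00416667 → 9; chars 09.

PQ58rp09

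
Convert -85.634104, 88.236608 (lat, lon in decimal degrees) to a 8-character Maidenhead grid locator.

Shift to the Maidenhead origin (180°W, 90°S): lon 268.23661, lat 4.36590.
Field: lon ⌊268.23661/20⌋ = 13 → N; lat ⌊4.36590/10⌋ = 0 → A.
Square: lon ⌊8.23661/2⌋ = 4; lat ⌊4.36590/1⌋ = 4.
Subsquare: lon ⌊0.23661/0.0833333⌋ = 2 → c; lat ⌊0.36590/0.0416667⌋ = 8 → i.
Extended square: lon ⌊0.06994/0.00833333⌋ = 8; lat ⌊0.03256/0.00416667⌋ = 7.

NA44ci87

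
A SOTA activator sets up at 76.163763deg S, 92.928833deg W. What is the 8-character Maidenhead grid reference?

EB33mu80

Offset from 180°W / 90°S: lon 87.07117°, lat 13.83624°.
Field: 87.07117/20 → 4 → E, 13.83624/10 → 1 → B; chars EB.
Square: 7.07117/2 → 3, 3.83624/1 → 3; chars 33.
Subsquare: 1.07117/0.0833333 → 12 → m, 0.83624/0.0416667 → 20 → u; chars mu.
Extended square: 0.07117/0.00833333 → 8, 0.00290/0.00416667 → 0; chars 80.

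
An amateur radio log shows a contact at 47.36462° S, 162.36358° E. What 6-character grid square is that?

RE12ep

Shift to the Maidenhead origin (180°W, 90°S): lon 342.3636, lat 42.6354.
Field (20°×10°, letters A–R): 342.3636/20 → 17 → R, 42.6354/10 → 4 → E; chars RE.
Square (2°×1°, digits 0–9): 2.3636/2 → 1, 2.6354/1 → 2; chars 12.
Subsquare (5′×2.5′, letters a–x): 0.3636/0.0833333 → 4 → e, 0.6354/0.0416667 → 15 → p; chars ep.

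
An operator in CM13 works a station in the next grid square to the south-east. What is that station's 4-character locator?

Longitude square 1; +1 → 2.
Latitude square 3; −1 → 2.

CM22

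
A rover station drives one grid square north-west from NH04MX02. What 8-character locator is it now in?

NH04lx93

Longitude extended square 0; −1 → -1, wraps to 9, carry into subsquare.
Longitude subsquare m = 12; −1 → 11 = l.
Latitude extended square 2; +1 → 3.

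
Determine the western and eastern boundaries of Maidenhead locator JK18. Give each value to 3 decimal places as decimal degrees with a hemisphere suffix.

Field J=9, K=10: +9·20° lon, +10·10° lat → SW at lon 0°, lat 10°.
Square 1, 8: +1·2° lon, +8·1° lat → SW at lon 2°, lat 18°.
Cell spans 2° lon × 1° lat.
west 2.000° E, east 4.000° E.

2.000° E, 4.000° E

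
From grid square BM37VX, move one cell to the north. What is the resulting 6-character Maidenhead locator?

Latitude subsquare x = 23; +1 → 24, wraps to 0 = a, carry into square.
Latitude square 7; +1 → 8.
The longitude characters are unchanged.

BM38va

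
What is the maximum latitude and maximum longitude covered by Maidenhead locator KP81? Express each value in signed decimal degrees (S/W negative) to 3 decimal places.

62.000, 38.000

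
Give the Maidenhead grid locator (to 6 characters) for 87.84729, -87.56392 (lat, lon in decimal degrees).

ER67fu

Add 180° to longitude and 90° to latitude: 92.4361, 177.8473.
Field: 92.4361/20 → 4 → E, 177.8473/10 → 17 → R; chars ER.
Square: 12.4361/2 → 6, 7.8473/1 → 7; chars 67.
Subsquare: 0.4361/0.0833333 → 5 → f, 0.8473/0.0416667 → 20 → u; chars fu.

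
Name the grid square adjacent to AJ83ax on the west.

AJ73xx

Longitude subsquare a = 0; −1 → -1, wraps to 23 = x, carry into square.
Longitude square 8; −1 → 7.
The latitude characters are unchanged.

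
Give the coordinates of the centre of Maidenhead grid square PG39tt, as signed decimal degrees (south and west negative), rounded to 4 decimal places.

-20.1875, 127.6250

Field P=15, G=6: +15·20° lon, +6·10° lat → SW at lon 120°, lat -30°.
Square 3, 9: +3·2° lon, +9·1° lat → SW at lon 126°, lat -21°.
Subsquare t=19, t=19: +19·0.0833333° lon, +19·0.0416667° lat → SW at lon 127.583°, lat -20.2083°.
Cell spans 0.0833333° lon × 0.0416667° lat. Centre is SW corner plus half of each.
latitude -20.1875, longitude 127.6250.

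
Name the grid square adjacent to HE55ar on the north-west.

HE45xs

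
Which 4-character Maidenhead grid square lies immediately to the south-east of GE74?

Longitude square 7; +1 → 8.
Latitude square 4; −1 → 3.

GE83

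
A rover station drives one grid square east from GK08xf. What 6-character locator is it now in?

GK18af

Longitude subsquare x = 23; +1 → 24, wraps to 0 = a, carry into square.
Longitude square 0; +1 → 1.
The latitude characters are unchanged.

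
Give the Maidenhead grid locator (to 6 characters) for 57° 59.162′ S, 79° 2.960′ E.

MD92ma

Add 180° to longitude and 90° to latitude: 259.0493, 32.0140.
Field (20°×10°, letters A–R): lon ⌊259.0493/20⌋ = 12 → M; lat ⌊32.0140/10⌋ = 3 → D.
Square (2°×1°, digits 0–9): lon ⌊19.0493/2⌋ = 9; lat ⌊2.0140/1⌋ = 2.
Subsquare (5′×2.5′, letters a–x): lon ⌊1.0493/0.0833333⌋ = 12 → m; lat ⌊0.0140/0.0416667⌋ = 0 → a.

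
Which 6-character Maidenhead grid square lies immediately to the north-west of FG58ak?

FG48xl

Longitude subsquare a = 0; −1 → -1, wraps to 23 = x, carry into square.
Longitude square 5; −1 → 4.
Latitude subsquare k = 10; +1 → 11 = l.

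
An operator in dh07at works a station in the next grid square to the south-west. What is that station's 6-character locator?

Longitude subsquare a = 0; −1 → -1, wraps to 23 = x, carry into square.
Longitude square 0; −1 → -1, wraps to 9, carry into field.
Longitude field D = 3; −1 → 2 = C.
Latitude subsquare t = 19; −1 → 18 = s.

CH97xs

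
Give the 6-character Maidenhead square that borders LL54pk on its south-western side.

Longitude subsquare p = 15; −1 → 14 = o.
Latitude subsquare k = 10; −1 → 9 = j.

LL54oj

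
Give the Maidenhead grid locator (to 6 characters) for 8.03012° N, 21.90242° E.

KJ08wa

Shift to the Maidenhead origin (180°W, 90°S): lon 201.9024, lat 98.0301.
Field: 201.9024/20 → 10 → K, 98.0301/10 → 9 → J; chars KJ.
Square: 1.9024/2 → 0, 8.0301/1 → 8; chars 08.
Subsquare: 1.9024/0.0833333 → 22 → w, 0.0301/0.0416667 → 0 → a; chars wa.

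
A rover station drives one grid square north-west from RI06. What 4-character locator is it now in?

QI97

Longitude square 0; −1 → -1, wraps to 9, carry into field.
Longitude field R = 17; −1 → 16 = Q.
Latitude square 6; +1 → 7.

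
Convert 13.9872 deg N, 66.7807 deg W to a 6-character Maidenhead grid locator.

FK63ox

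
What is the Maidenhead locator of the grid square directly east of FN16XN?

FN26an

Longitude subsquare x = 23; +1 → 24, wraps to 0 = a, carry into square.
Longitude square 1; +1 → 2.
The latitude characters are unchanged.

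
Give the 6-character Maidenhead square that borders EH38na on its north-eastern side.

EH38ob

Longitude subsquare n = 13; +1 → 14 = o.
Latitude subsquare a = 0; +1 → 1 = b.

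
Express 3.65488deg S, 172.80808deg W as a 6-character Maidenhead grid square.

Add 180° to longitude and 90° to latitude: 7.1919, 86.3451.
Field: lon ⌊7.1919/20⌋ = 0 → A; lat ⌊86.3451/10⌋ = 8 → I.
Square: lon ⌊7.1919/2⌋ = 3; lat ⌊6.3451/1⌋ = 6.
Subsquare: lon ⌊1.1919/0.0833333⌋ = 14 → o; lat ⌊0.3451/0.0416667⌋ = 8 → i.

AI36oi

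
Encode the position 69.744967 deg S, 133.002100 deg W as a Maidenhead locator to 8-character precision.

Add 180° to longitude and 90° to latitude: 46.99790, 20.25503.
Field: lon ⌊46.99790/20⌋ = 2 → C; lat ⌊20.25503/10⌋ = 2 → C.
Square: lon ⌊6.99790/2⌋ = 3; lat ⌊0.25503/1⌋ = 0.
Subsquare: lon ⌊0.99790/0.0833333⌋ = 11 → l; lat ⌊0.25503/0.0416667⌋ = 6 → g.
Extended square: lon ⌊0.08123/0.00833333⌋ = 9; lat ⌊0.00503/0.00416667⌋ = 1.

CC30lg91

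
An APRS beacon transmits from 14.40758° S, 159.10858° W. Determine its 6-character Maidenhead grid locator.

BH05ko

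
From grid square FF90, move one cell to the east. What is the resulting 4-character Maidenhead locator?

GF00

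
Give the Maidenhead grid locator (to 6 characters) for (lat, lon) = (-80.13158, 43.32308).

LA19pu

Offset from 180°W / 90°S: lon 223.3231°, lat 9.8684°.
Field (20°×10°, letters A–R): lon ⌊223.3231/20⌋ = 11 → L; lat ⌊9.8684/10⌋ = 0 → A.
Square (2°×1°, digits 0–9): lon ⌊3.3231/2⌋ = 1; lat ⌊9.8684/1⌋ = 9.
Subsquare (5′×2.5′, letters a–x): lon ⌊1.3231/0.0833333⌋ = 15 → p; lat ⌊0.8684/0.0416667⌋ = 20 → u.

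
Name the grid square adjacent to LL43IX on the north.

LL44ia

Latitude subsquare x = 23; +1 → 24, wraps to 0 = a, carry into square.
Latitude square 3; +1 → 4.
The longitude characters are unchanged.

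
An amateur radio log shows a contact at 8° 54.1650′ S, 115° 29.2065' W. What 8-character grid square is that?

DI21gc13

Add 180° to longitude and 90° to latitude: 64.51323, 81.09725.
Field: lon ⌊64.51323/20⌋ = 3 → D; lat ⌊81.09725/10⌋ = 8 → I.
Square: lon ⌊4.51323/2⌋ = 2; lat ⌊1.09725/1⌋ = 1.
Subsquare: lon ⌊0.51323/0.0833333⌋ = 6 → g; lat ⌊0.09725/0.0416667⌋ = 2 → c.
Extended square: lon ⌊0.01323/0.00833333⌋ = 1; lat ⌊0.01392/0.00416667⌋ = 3.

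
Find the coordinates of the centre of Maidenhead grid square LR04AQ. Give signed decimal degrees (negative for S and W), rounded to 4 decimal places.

84.6875, 40.0417

Field L=11, R=17: +11·20° lon, +17·10° lat → SW at lon 40°, lat 80°.
Square 0, 4: +0·2° lon, +4·1° lat → SW at lon 40°, lat 84°.
Subsquare a=0, q=16: +0·0.0833333° lon, +16·0.0416667° lat → SW at lon 40°, lat 84.6667°.
Cell spans 0.0833333° lon × 0.0416667° lat. Centre is SW corner plus half of each.
latitude 84.6875, longitude 40.0417.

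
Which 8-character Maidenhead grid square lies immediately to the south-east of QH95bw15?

Longitude extended square 1; +1 → 2.
Latitude extended square 5; −1 → 4.

QH95bw24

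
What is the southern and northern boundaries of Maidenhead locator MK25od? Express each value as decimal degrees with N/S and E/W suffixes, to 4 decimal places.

15.1250° N, 15.1667° N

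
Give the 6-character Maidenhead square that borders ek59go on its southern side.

EK59gn

Latitude subsquare o = 14; −1 → 13 = n.
The longitude characters are unchanged.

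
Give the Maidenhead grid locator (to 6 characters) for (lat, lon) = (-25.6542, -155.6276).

BG24ei

Offset from 180°W / 90°S: lon 24.3724°, lat 64.3458°.
Field: 24.3724/20 → 1 → B, 64.3458/10 → 6 → G; chars BG.
Square: 4.3724/2 → 2, 4.3458/1 → 4; chars 24.
Subsquare: 0.3724/0.0833333 → 4 → e, 0.3458/0.0416667 → 8 → i; chars ei.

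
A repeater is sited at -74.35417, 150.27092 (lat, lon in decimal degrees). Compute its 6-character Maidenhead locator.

Add 180° to longitude and 90° to latitude: 330.2709, 15.6458.
Field: 330.2709/20 → 16 → Q, 15.6458/10 → 1 → B; chars QB.
Square: 10.2709/2 → 5, 5.6458/1 → 5; chars 55.
Subsquare: 0.2709/0.0833333 → 3 → d, 0.6458/0.0416667 → 15 → p; chars dp.

QB55dp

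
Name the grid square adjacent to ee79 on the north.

Latitude square 9; +1 → 10, wraps to 0, carry into field.
Latitude field E = 4; +1 → 5 = F.
The longitude characters are unchanged.

EF70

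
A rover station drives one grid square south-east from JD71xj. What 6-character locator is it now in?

JD81ai

Longitude subsquare x = 23; +1 → 24, wraps to 0 = a, carry into square.
Longitude square 7; +1 → 8.
Latitude subsquare j = 9; −1 → 8 = i.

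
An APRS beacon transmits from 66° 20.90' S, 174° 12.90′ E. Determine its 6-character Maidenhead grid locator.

RC73cp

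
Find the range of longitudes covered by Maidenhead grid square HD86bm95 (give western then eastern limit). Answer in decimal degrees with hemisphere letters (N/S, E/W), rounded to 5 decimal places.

Field H=7, D=3: +7·20° lon, +3·10° lat → SW at lon -40°, lat -60°.
Square 8, 6: +8·2° lon, +6·1° lat → SW at lon -24°, lat -54°.
Subsquare b=1, m=12: +1·0.0833333° lon, +12·0.0416667° lat → SW at lon -23.9167°, lat -53.5°.
Extended square 9, 5: +9·0.00833333° lon, +5·0.00416667° lat → SW at lon -23.8417°, lat -53.4792°.
Cell spans 0.00833333° lon × 0.00416667° lat.
west 23.84167° W, east 23.83333° W.

23.84167° W, 23.83333° W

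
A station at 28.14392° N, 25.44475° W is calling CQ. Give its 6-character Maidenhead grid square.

HL78gd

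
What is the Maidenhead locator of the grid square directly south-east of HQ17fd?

HQ17gc

Longitude subsquare f = 5; +1 → 6 = g.
Latitude subsquare d = 3; −1 → 2 = c.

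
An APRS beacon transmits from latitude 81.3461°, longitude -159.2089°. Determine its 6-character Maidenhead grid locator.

Shift to the Maidenhead origin (180°W, 90°S): lon 20.7911, lat 171.3461.
Field: 20.7911/20 → 1 → B, 171.3461/10 → 17 → R; chars BR.
Square: 0.7911/2 → 0, 1.3461/1 → 1; chars 01.
Subsquare: 0.7911/0.0833333 → 9 → j, 0.3461/0.0416667 → 8 → i; chars ji.

BR01ji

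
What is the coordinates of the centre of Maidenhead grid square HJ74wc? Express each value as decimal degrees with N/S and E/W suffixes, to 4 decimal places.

4.1042° N, 24.1250° W

Field H=7, J=9: +7·20° lon, +9·10° lat → SW at lon -40°, lat 0°.
Square 7, 4: +7·2° lon, +4·1° lat → SW at lon -26°, lat 4°.
Subsquare w=22, c=2: +22·0.0833333° lon, +2·0.0416667° lat → SW at lon -24.1667°, lat 4.08333°.
Cell spans 0.0833333° lon × 0.0416667° lat. Centre is SW corner plus half of each.
latitude 4.1042° N, longitude 24.1250° W.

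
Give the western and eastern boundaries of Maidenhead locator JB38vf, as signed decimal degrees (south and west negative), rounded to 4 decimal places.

Field J=9, B=1: +9·20° lon, +1·10° lat → SW at lon 0°, lat -80°.
Square 3, 8: +3·2° lon, +8·1° lat → SW at lon 6°, lat -72°.
Subsquare v=21, f=5: +21·0.0833333° lon, +5·0.0416667° lat → SW at lon 7.75°, lat -71.7917°.
Cell spans 0.0833333° lon × 0.0416667° lat.
west 7.7500, east 7.8333.

7.7500, 7.8333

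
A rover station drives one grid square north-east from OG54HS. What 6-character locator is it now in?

Longitude subsquare h = 7; +1 → 8 = i.
Latitude subsquare s = 18; +1 → 19 = t.

OG54it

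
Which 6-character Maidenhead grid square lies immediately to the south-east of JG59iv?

Longitude subsquare i = 8; +1 → 9 = j.
Latitude subsquare v = 21; −1 → 20 = u.

JG59ju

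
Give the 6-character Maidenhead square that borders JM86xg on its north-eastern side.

JM96ah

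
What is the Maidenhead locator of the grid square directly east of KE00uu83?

Longitude extended square 8; +1 → 9.
The latitude characters are unchanged.

KE00uu93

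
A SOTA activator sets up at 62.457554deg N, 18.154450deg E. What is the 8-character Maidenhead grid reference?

JP92bk89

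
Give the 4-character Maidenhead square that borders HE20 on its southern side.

HD29

Latitude square 0; −1 → -1, wraps to 9, carry into field.
Latitude field E = 4; −1 → 3 = D.
The longitude characters are unchanged.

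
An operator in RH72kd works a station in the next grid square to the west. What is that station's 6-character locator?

RH72jd

Longitude subsquare k = 10; −1 → 9 = j.
The latitude characters are unchanged.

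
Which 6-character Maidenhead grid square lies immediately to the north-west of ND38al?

ND28xm

Longitude subsquare a = 0; −1 → -1, wraps to 23 = x, carry into square.
Longitude square 3; −1 → 2.
Latitude subsquare l = 11; +1 → 12 = m.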